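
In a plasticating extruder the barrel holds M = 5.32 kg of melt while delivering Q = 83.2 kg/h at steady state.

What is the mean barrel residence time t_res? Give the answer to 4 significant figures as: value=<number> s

value=230.2 s

Throughput in SI: Q_s = 83.2 kg/h ÷ 3600 s/h = 0.0231111 kg/s
t_res = M / Q_s = 5.32 / 0.0231111 = 230.192 s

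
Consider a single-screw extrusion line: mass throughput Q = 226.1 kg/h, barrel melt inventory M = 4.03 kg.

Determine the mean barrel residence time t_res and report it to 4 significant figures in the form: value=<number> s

value=64.17 s

Q_s = Q / 3600 = 226.1 / 3600 = 0.0628056 kg/s
t_res = M / Q_s = 4.03 / 0.0628056 = 64.1663 s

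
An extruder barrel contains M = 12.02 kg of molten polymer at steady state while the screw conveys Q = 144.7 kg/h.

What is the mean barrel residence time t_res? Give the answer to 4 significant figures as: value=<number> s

Convert throughput: Q = 144.7 kg/h = 144.7/3600 = 0.0401944 kg/s
Mean residence time: t_res = M/Q_s = 12.02 kg / 0.0401944 kg/s = 299.046 s

value=299.0 s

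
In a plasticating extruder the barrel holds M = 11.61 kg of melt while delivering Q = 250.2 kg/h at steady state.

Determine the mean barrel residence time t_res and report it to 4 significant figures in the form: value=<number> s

value=167.1 s

Q_s = Q / 3600 = 250.2 / 3600 = 0.0695 kg/s
Mean residence time: t_res = M/Q_s = 11.61 kg / 0.0695 kg/s = 167.05 s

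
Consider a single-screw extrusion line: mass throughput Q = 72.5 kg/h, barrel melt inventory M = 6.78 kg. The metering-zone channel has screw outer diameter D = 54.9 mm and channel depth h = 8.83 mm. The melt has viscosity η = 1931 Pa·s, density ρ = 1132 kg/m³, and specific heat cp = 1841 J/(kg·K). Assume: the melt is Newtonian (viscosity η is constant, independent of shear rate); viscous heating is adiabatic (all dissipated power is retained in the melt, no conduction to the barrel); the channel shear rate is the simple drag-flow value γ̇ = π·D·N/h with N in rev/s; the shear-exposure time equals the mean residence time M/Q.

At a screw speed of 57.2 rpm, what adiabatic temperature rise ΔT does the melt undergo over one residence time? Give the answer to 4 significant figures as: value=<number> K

value=108.2 K

Q_s = Q / 3600 = 72.5 / 3600 = 0.0201389 kg/s
t_res = M / Q_s = 6.78 / 0.0201389 = 336.662 s
D = 54.9 mm = 0.0549 m;  h = 8.83 mm = 0.00883 m;  N = 57.2 rpm / 60 = 0.953333 rev/s
γ̇ = π D N / h = (π)(0.0549)(0.953333) / 0.00883 = 18.6211 s⁻¹
ΔT = η·γ̇²·t_res/(ρ·cp) = [1931 × 18.6211² × 336.662] / [1132 × 1841] = 108.166 K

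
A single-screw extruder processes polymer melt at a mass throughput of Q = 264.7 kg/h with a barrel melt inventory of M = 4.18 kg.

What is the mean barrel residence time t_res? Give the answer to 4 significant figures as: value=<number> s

Throughput in SI: Q_s = 264.7 kg/h ÷ 3600 s/h = 0.0735278 kg/s
t_res = M / Q_s = 4.18 ÷ 0.0735278 = 56.8493 s

value=56.85 s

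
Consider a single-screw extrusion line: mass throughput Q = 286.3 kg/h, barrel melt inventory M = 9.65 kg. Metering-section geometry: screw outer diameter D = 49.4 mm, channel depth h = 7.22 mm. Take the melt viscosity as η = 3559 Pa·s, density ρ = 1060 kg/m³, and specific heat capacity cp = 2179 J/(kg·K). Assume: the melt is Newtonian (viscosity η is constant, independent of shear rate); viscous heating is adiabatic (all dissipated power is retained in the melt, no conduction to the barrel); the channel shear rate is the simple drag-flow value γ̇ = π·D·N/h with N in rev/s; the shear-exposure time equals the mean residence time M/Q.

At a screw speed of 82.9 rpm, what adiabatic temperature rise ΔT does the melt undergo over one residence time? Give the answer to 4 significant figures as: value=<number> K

value=164.9 K

Convert throughput: Q = 286.3 kg/h = 286.3/3600 = 0.0795278 kg/s
Mean residence time: t_res = M/Q_s = 9.65 kg / 0.0795278 kg/s = 121.341 s
D = 49.4 mm = 0.0494 m;  h = 7.22 mm = 0.00722 m;  N = 82.9 rpm / 60 = 1.38167 rev/s
Shear rate: γ̇ = πDN/h = π·0.0494·1.38167/0.00722 = 29.6991 s⁻¹
Adiabatic rise: ΔT = η γ̇² t_res / (ρ cp) = 3559·(29.6991)²·121.341 / (1060·2179) = 164.915 K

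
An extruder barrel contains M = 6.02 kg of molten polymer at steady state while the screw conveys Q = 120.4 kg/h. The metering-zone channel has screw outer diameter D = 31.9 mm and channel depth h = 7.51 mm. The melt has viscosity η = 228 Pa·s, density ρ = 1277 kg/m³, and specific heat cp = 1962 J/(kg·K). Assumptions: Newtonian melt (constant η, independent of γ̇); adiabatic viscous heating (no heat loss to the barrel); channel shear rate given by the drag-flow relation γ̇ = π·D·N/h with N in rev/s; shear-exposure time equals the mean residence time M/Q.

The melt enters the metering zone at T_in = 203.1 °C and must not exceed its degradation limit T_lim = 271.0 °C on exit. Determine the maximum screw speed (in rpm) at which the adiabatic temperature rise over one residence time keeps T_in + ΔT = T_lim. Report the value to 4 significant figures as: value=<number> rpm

value=289.5 rpm

Convert throughput: Q = 120.4 kg/h = 120.4/3600 = 0.0334444 kg/s
t_res = M / Q_s = 6.02 ÷ 0.0334444 = 180 s
Geometry in SI: D = 31.9 mm → 0.0319 m, h = 7.51 mm → 0.00751 m
ΔT_a = T_lim − T_in = 271.0 − 203.1 = 67.9 K
Invert ΔT = ηγ̇²t_res/(ρcp) for γ̇: γ̇_max² = ΔT_a ρ cp / (η t_res) = 67.9·1277·1962 / (228·180) = 4145.27 s⁻²
γ̇_max = √4145.27 = 64.3837 s⁻¹
N_max = γ̇_max·h / (π·D) = 64.3837 · 0.00751 / (π · 0.0319) = 4.82476 rev/s = 289.485 rpm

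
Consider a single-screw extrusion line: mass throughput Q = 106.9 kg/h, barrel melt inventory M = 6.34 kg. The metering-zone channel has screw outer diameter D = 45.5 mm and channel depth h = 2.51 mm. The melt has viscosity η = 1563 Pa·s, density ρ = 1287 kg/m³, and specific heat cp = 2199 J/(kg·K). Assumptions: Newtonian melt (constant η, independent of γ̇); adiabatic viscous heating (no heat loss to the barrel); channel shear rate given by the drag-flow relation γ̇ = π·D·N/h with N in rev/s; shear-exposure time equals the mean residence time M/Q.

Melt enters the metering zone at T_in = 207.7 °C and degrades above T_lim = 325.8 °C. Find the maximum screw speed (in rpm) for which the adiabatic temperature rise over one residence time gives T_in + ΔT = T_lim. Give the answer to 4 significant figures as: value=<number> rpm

Throughput in SI: Q_s = 106.9 kg/h ÷ 3600 s/h = 0.0296944 kg/s
t_res = M / Q_s = 6.34 ÷ 0.0296944 = 213.508 s
D = 45.5 mm = 0.0455 m;  h = 2.51 mm = 0.00251 m
Allowable rise: ΔT_a = T_lim − T_in = 325.8 − 207.7 = 118.1 K
Invert ΔT = ηγ̇²t_res/(ρcp) for γ̇: γ̇_max² = ΔT_a ρ cp / (η t_res) = 118.1·1287·2199 / (1563·213.508) = 1001.57 s⁻²
Take the square root: γ̇_max = √(1001.57) = 31.6476 s⁻¹
N_max = γ̇_max·h / (π·D) = 31.6476 · 0.00251 / (π · 0.0455) = 0.555716 rev/s = 33.343 rpm

value=33.34 rpm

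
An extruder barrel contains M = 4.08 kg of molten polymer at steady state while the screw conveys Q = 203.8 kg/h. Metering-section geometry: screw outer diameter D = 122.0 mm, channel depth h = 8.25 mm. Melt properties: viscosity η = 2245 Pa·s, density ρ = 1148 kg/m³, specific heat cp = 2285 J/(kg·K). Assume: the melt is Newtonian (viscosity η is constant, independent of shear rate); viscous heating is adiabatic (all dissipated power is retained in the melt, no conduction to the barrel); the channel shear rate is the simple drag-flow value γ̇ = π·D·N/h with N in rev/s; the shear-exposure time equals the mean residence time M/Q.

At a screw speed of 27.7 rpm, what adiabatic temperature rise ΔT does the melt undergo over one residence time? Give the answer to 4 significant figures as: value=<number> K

value=28.37 K

Convert throughput: Q = 203.8 kg/h = 203.8/3600 = 0.0566111 kg/s
t_res = M / Q_s = 4.08 ÷ 0.0566111 = 72.0707 s
D = 122.0 mm = 0.122 m;  h = 8.25 mm = 0.00825 m;  N = 27.7 rpm / 60 = 0.461667 rev/s
γ̇ = π·D·N / h = π · 0.122 · 0.461667 / 0.00825 = 21.4479 s⁻¹
ΔT = η·γ̇²·t_res/(ρ·cp) = [2245 × 21.4479² × 72.0707] / [1148 × 2285] = 28.3737 K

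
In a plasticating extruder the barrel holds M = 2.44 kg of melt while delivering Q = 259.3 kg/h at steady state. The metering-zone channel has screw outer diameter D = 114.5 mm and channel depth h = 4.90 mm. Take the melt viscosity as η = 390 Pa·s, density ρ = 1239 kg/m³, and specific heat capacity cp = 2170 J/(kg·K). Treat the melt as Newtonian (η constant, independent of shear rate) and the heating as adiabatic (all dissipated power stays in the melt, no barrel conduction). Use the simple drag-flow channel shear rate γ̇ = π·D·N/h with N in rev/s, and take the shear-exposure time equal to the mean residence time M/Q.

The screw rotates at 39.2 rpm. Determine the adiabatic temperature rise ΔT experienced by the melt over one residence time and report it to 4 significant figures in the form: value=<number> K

Throughput in SI: Q_s = 259.3 kg/h ÷ 3600 s/h = 0.0720278 kg/s
t_res = M / Q_s = 2.44 ÷ 0.0720278 = 33.8758 s
D = 114.5 mm = 0.1145 m;  h = 4.90 mm = 0.0049 m;  N = 39.2 rpm / 60 = 0.653333 rev/s
γ̇ = π D N / h = (π)(0.1145)(0.653333) / 0.0049 = 47.9616 s⁻¹
Adiabatic rise: ΔT = η γ̇² t_res / (ρ cp) = 390·(47.9616)²·33.8758 / (1239·2170) = 11.3035 K

value=11.30 K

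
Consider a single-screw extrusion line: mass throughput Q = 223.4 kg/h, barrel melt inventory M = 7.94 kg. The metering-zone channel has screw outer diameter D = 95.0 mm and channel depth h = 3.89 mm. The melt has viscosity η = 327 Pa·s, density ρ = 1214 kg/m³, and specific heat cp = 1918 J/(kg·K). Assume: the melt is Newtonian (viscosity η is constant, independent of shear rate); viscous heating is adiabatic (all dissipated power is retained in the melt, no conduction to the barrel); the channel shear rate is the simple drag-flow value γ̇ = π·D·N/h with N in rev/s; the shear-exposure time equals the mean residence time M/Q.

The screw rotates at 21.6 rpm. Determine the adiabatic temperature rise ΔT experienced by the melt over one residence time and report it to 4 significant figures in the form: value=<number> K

value=13.71 K

Throughput in SI: Q_s = 223.4 kg/h ÷ 3600 s/h = 0.0620556 kg/s
t_res = M / Q_s = 7.94 / 0.0620556 = 127.95 s
Geometry in metres: D = 95.0 mm → 0.095 m, h = 3.89 mm → 0.00389 m; screw speed N = 21.6 rpm = 0.36 rev/s
γ̇ = π D N / h = (π)(0.095)(0.36) / 0.00389 = 27.6202 s⁻¹
Adiabatic rise: ΔT = η γ̇² t_res / (ρ cp) = 327·(27.6202)²·127.95 / (1214·1918) = 13.708 K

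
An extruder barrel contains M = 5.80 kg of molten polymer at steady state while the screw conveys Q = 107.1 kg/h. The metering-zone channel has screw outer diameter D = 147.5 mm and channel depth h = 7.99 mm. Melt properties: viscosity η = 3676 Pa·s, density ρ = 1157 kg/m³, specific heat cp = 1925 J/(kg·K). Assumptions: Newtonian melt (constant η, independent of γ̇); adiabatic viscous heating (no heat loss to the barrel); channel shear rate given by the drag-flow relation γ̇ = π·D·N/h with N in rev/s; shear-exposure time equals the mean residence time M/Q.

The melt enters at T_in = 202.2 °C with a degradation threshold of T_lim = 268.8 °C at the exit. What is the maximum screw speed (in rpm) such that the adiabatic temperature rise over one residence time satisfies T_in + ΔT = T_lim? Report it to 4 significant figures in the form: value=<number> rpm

value=14.88 rpm

Convert throughput: Q = 107.1 kg/h = 107.1/3600 = 0.02975 kg/s
t_res = M / Q_s = 5.80 / 0.02975 = 194.958 s
D = 147.5 mm = 0.1475 m;  h = 7.99 mm = 0.00799 m
ΔT_a = T_lim − T_in = 268.8 °C − 202.2 °C = 66.6 K
Invert ΔT = ηγ̇²t_res/(ρcp) for γ̇: γ̇_max² = ΔT_a ρ cp / (η t_res) = 66.6·1157·1925 / (3676·194.958) = 206.977 s⁻²
γ̇_max = √206.977 = 14.3867 s⁻¹
N_max = γ̇_max·h / (π·D) = 14.3867 · 0.00799 / (π · 0.1475) = 0.248065 rev/s = 14.8839 rpm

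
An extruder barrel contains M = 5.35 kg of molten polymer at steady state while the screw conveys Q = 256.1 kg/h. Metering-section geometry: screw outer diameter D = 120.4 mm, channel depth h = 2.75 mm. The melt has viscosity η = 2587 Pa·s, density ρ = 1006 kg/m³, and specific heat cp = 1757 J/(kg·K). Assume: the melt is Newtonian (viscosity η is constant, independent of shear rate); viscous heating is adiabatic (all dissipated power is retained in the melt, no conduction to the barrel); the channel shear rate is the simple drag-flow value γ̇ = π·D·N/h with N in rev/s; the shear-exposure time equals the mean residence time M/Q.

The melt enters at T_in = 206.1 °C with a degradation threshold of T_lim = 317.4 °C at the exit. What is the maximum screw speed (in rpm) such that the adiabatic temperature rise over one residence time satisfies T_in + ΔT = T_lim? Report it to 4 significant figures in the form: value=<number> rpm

Throughput in SI: Q_s = 256.1 kg/h ÷ 3600 s/h = 0.0711389 kg/s
Mean residence time: t_res = M/Q_s = 5.35 kg / 0.0711389 kg/s = 75.205 s
D = 120.4 mm = 0.1204 m;  h = 2.75 mm = 0.00275 m
Allowable rise: ΔT_a = T_lim − T_in = 317.4 − 206.1 = 111.3 K
γ̇_max² = ΔT_a·ρ·cp / (η·t_res) = [111.3 × 1006 × 1757] / [2587 × 75.205] = 1011.16 s⁻²
γ̇_max = √1011.16 = 31.7988 s⁻¹
N_max = γ̇_max·h / (π·D) = 31.7988 · 0.00275 / (π · 0.1204) = 0.231189 rev/s = 13.8713 rpm

value=13.87 rpm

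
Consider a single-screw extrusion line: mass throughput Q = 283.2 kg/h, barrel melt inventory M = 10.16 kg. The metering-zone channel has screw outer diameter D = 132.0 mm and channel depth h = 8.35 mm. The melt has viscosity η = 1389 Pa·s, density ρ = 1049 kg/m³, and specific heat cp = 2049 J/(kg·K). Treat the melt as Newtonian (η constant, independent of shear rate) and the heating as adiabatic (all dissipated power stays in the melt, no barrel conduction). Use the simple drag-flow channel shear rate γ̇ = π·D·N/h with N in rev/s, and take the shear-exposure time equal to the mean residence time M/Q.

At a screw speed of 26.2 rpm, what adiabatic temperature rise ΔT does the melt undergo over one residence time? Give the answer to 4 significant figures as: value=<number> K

Q_s = Q / 3600 = 283.2 / 3600 = 0.0786667 kg/s
Mean residence time: t_res = M/Q_s = 10.16 kg / 0.0786667 kg/s = 129.153 s
Convert to SI: D = 0.132 m, h = 0.00835 m, N = 26.2/60 = 0.436667 rev/s
γ̇ = π D N / h = (π)(0.132)(0.436667) / 0.00835 = 21.6864 s⁻¹
Adiabatic rise: ΔT = η γ̇² t_res / (ρ cp) = 1389·(21.6864)²·129.153 / (1049·2049) = 39.2521 K

value=39.25 K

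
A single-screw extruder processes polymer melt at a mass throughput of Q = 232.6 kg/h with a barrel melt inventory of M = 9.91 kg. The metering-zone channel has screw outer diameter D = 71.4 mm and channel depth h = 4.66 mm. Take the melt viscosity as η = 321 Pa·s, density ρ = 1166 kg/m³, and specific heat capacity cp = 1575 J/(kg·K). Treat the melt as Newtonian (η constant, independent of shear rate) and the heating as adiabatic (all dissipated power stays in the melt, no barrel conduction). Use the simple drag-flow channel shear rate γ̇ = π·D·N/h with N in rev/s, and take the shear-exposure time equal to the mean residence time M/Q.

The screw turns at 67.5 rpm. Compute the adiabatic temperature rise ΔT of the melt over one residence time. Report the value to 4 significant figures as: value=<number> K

value=78.62 K

Convert throughput: Q = 232.6 kg/h = 232.6/3600 = 0.0646111 kg/s
Mean residence time: t_res = M/Q_s = 9.91 kg / 0.0646111 kg/s = 153.379 s
Convert to SI: D = 0.0714 m, h = 0.00466 m, N = 67.5/60 = 1.125 rev/s
Shear rate: γ̇ = πDN/h = π·0.0714·1.125/0.00466 = 54.152 s⁻¹
ΔT = η·γ̇²·t_res/(ρ·cp) = [321 × 54.152² × 153.379] / [1166 × 1575] = 78.618 K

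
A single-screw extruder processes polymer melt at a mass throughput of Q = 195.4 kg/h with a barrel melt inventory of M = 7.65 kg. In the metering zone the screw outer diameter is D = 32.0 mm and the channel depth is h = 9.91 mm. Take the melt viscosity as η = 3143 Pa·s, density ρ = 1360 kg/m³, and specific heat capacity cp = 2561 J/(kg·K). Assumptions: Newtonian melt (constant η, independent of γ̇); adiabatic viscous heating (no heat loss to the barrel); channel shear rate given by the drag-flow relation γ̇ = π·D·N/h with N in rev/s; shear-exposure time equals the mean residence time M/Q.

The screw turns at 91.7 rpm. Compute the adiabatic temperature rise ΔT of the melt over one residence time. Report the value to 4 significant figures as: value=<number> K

value=30.57 K

Throughput in SI: Q_s = 195.4 kg/h ÷ 3600 s/h = 0.0542778 kg/s
Mean residence time: t_res = M/Q_s = 7.65 kg / 0.0542778 kg/s = 140.942 s
Geometry in metres: D = 32.0 mm → 0.032 m, h = 9.91 mm → 0.00991 m; screw speed N = 91.7 rpm = 1.52833 rev/s
γ̇ = π D N / h = (π)(0.032)(1.52833) / 0.00991 = 15.504 s⁻¹
Adiabatic rise: ΔT = η γ̇² t_res / (ρ cp) = 3143·(15.504)²·140.942 / (1360·2561) = 30.572 K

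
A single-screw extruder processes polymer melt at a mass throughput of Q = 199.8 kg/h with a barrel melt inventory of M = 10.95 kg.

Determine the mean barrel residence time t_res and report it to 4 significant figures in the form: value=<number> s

Throughput in SI: Q_s = 199.8 kg/h ÷ 3600 s/h = 0.0555 kg/s
t_res = M / Q_s = 10.95 / 0.0555 = 197.297 s

value=197.3 s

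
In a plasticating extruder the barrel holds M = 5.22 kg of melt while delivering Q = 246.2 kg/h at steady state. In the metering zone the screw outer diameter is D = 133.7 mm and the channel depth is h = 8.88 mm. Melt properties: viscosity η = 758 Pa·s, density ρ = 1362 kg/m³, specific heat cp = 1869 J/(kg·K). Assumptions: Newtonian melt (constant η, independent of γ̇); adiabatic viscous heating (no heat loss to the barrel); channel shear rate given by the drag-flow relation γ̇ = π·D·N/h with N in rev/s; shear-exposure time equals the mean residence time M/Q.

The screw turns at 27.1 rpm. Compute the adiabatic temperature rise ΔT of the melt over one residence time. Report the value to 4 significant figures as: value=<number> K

Convert throughput: Q = 246.2 kg/h = 246.2/3600 = 0.0683889 kg/s
Mean residence time: t_res = M/Q_s = 5.22 kg / 0.0683889 kg/s = 76.3282 s
Convert to SI: D = 0.1337 m, h = 0.00888 m, N = 27.1/60 = 0.451667 rev/s
Shear rate: γ̇ = πDN/h = π·0.1337·0.451667/0.00888 = 21.3642 s⁻¹
Adiabatic rise: ΔT = η γ̇² t_res / (ρ cp) = 758·(21.3642)²·76.3282 / (1362·1869) = 10.3739 K

value=10.37 K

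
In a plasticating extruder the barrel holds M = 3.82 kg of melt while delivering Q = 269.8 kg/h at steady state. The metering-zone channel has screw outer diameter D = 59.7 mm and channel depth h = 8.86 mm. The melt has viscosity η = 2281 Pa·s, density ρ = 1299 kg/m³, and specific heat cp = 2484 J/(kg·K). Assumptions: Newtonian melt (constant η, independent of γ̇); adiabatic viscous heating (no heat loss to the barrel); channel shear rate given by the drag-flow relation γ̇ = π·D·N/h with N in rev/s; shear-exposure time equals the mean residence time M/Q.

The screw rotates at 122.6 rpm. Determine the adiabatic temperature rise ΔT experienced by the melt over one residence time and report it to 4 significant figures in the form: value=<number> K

Convert throughput: Q = 269.8 kg/h = 269.8/3600 = 0.0749444 kg/s
Mean residence time: t_res = M/Q_s = 3.82 kg / 0.0749444 kg/s = 50.9711 s
Geometry in metres: D = 59.7 mm → 0.0597 m, h = 8.86 mm → 0.00886 m; screw speed N = 122.6 rpm = 2.04333 rev/s
γ̇ = π D N / h = (π)(0.0597)(2.04333) / 0.00886 = 43.2543 s⁻¹
ΔT = η·γ̇²·t_res / (ρ·cp) = 2281 · (43.2543)² · 50.9711 / (1299 · 2484) = 67.4137 K

value=67.41 K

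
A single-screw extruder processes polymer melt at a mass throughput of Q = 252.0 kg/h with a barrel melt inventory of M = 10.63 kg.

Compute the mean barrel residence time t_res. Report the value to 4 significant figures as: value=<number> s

Convert throughput: Q = 252.0 kg/h = 252.0/3600 = 0.07 kg/s
t_res = M / Q_s = 10.63 ÷ 0.07 = 151.857 s

value=151.9 s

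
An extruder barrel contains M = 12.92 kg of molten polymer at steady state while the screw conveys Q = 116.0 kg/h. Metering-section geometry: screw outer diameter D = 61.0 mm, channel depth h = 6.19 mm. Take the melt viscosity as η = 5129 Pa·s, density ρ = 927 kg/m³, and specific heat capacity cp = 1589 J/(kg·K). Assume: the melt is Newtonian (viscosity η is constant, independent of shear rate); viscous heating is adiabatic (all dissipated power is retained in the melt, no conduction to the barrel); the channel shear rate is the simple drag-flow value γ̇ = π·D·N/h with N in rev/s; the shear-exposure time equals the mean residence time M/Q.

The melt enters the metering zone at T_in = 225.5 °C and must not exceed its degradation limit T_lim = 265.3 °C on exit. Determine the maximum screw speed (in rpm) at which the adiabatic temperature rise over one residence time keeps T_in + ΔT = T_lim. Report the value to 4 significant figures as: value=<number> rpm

value=10.35 rpm

Q_s = Q / 3600 = 116.0 / 3600 = 0.0322222 kg/s
Mean residence time: t_res = M/Q_s = 12.92 kg / 0.0322222 kg/s = 400.966 s
Geometry in SI: D = 61.0 mm → 0.061 m, h = 6.19 mm → 0.00619 m
ΔT_a = T_lim − T_in = 265.3 °C − 225.5 °C = 39.8 K
Invert ΔT = ηγ̇²t_res/(ρcp) for γ̇: γ̇_max² = ΔT_a ρ cp / (η t_res) = 39.8·927·1589 / (5129·400.966) = 28.5067 s⁻²
Take the square root: γ̇_max = √(28.5067) = 5.33917 s⁻¹
N_max = γ̇_max h / (πD) = 5.33917·0.00619/(π·0.061) = 0.172458 rev/s → ×60 = 10.3475 rpm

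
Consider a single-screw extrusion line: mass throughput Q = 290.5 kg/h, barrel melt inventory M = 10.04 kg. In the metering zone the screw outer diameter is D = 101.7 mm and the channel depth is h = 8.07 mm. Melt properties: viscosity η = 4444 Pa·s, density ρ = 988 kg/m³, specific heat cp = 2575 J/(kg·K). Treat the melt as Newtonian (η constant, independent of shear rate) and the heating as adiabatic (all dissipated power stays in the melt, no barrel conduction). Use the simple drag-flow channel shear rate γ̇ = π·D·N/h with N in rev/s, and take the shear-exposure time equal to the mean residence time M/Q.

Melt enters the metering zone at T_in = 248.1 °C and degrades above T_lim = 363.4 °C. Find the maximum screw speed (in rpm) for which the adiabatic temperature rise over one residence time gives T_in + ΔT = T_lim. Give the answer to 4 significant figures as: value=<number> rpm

Q_s = Q / 3600 = 290.5 / 3600 = 0.0806944 kg/s
t_res = M / Q_s = 10.04 ÷ 0.0806944 = 124.42 s
D = 101.7 mm = 0.1017 m;  h = 8.07 mm = 0.00807 m
Allowable rise: ΔT_a = T_lim − T_in = 363.4 − 248.1 = 115.3 K
γ̇_max² = ΔT_a·ρ·cp / (η·t_res) = [115.3 × 988 × 2575] / [4444 × 124.42] = 530.517 s⁻²
γ̇_max = sqrt(530.517) = 23.033 s⁻¹
N_max = γ̇_max h / (πD) = 23.033·0.00807/(π·0.1017) = 0.581771 rev/s → ×60 = 34.9063 rpm

value=34.91 rpm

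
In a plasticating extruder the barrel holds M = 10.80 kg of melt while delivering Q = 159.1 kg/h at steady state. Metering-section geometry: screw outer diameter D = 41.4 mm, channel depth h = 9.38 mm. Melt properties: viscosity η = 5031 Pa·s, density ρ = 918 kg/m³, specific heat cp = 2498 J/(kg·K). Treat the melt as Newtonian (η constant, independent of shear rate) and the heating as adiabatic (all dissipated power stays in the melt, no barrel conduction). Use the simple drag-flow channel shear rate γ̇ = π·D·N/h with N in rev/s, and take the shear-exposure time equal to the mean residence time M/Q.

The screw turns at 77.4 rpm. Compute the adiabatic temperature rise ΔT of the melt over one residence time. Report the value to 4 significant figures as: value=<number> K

Q_s = Q / 3600 = 159.1 / 3600 = 0.0441944 kg/s
t_res = M / Q_s = 10.80 ÷ 0.0441944 = 244.375 s
Convert to SI: D = 0.0414 m, h = 0.00938 m, N = 77.4/60 = 1.29 rev/s
γ̇ = π·D·N / h = π · 0.0414 · 1.29 / 0.00938 = 17.887 s⁻¹
ΔT = η·γ̇²·t_res/(ρ·cp) = [5031 × 17.887² × 244.375] / [918 × 2498] = 171.534 K

value=171.5 K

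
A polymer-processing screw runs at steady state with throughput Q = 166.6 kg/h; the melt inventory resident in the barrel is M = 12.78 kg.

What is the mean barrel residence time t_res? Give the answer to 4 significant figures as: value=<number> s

value=276.2 s

Convert throughput: Q = 166.6 kg/h = 166.6/3600 = 0.0462778 kg/s
Mean residence time: t_res = M/Q_s = 12.78 kg / 0.0462778 kg/s = 276.158 s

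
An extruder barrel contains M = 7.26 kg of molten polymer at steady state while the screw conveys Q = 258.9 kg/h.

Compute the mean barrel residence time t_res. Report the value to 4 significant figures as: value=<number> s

Convert throughput: Q = 258.9 kg/h = 258.9/3600 = 0.0719167 kg/s
t_res = M / Q_s = 7.26 / 0.0719167 = 100.95 s

value=101.0 s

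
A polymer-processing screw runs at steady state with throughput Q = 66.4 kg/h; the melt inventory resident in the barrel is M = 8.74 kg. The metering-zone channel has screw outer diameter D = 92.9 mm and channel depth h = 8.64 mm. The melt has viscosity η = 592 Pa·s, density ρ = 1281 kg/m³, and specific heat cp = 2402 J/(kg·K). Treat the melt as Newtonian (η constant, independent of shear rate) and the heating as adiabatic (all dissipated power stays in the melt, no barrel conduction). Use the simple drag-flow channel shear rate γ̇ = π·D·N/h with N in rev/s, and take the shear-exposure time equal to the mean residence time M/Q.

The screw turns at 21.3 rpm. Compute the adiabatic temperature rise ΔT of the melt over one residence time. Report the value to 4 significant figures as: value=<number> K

value=13.11 K

Convert throughput: Q = 66.4 kg/h = 66.4/3600 = 0.0184444 kg/s
t_res = M / Q_s = 8.74 / 0.0184444 = 473.855 s
D = 92.9 mm = 0.0929 m;  h = 8.64 mm = 0.00864 m;  N = 21.3 rpm / 60 = 0.355 rev/s
γ̇ = π·D·N / h = π · 0.0929 · 0.355 / 0.00864 = 11.9917 s⁻¹
Adiabatic rise: ΔT = η γ̇² t_res / (ρ cp) = 592·(11.9917)²·473.855 / (1281·2402) = 13.1101 K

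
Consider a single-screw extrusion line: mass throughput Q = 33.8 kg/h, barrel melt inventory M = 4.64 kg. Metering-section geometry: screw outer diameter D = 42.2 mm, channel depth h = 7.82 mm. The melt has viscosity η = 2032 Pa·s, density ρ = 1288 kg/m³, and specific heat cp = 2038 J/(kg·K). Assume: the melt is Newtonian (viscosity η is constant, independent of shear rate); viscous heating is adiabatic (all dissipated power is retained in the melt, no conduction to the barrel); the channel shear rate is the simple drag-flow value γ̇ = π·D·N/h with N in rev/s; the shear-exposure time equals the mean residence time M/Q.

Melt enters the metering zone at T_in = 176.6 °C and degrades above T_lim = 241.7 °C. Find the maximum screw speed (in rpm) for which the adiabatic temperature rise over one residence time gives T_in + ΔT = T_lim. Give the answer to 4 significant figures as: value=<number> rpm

Q_s = Q / 3600 = 33.8 / 3600 = 0.00938889 kg/s
Mean residence time: t_res = M/Q_s = 4.64 kg / 0.00938889 kg/s = 494.201 s
D = 42.2 mm = 0.0422 m;  h = 7.82 mm = 0.00782 m
Allowable rise: ΔT_a = T_lim − T_in = 241.7 − 176.6 = 65.1 K
γ̇_max² = ΔT_a·ρ·cp / (η·t_res) = [65.1 × 1288 × 2038] / [2032 × 494.201] = 170.166 s⁻²
γ̇_max = sqrt(170.166) = 13.0448 s⁻¹
Solve γ̇ = πDN/h for N: N_max = γ̇_max·h/(π·D) = 13.0448 × 0.00782 / (π × 0.0422) = 0.769451 rev/s = 46.1671 rpm

value=46.17 rpm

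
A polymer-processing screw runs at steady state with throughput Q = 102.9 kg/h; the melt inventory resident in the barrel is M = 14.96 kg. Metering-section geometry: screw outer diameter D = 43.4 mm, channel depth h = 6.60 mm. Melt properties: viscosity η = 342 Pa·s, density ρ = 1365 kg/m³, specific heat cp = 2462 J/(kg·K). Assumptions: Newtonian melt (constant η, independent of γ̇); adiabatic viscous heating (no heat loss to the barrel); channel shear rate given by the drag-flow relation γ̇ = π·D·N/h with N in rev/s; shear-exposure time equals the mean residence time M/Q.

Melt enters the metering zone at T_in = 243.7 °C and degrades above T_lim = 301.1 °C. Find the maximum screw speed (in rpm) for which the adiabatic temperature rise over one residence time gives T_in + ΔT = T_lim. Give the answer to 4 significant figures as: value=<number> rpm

value=95.35 rpm

Q_s = Q / 3600 = 102.9 / 3600 = 0.0285833 kg/s
t_res = M / Q_s = 14.96 ÷ 0.0285833 = 523.382 s
Convert to metres: D = 0.0434 m, h = 0.0066 m
ΔT_a = T_lim − T_in = 301.1 °C − 243.7 °C = 57.4 K
γ̇_max² = ΔT_a·ρ·cp/(η·t_res) = 57.4·1365·2462/(342·523.382) = 1077.67 s⁻²
Take the square root: γ̇_max = √(1077.67) = 32.828 s⁻¹
N_max = γ̇_max h / (πD) = 32.828·0.0066/(π·0.0434) = 1.58909 rev/s → ×60 = 95.3453 rpm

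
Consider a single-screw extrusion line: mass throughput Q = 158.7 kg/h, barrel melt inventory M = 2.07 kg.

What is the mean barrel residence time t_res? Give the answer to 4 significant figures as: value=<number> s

Throughput in SI: Q_s = 158.7 kg/h ÷ 3600 s/h = 0.0440833 kg/s
Mean residence time: t_res = M/Q_s = 2.07 kg / 0.0440833 kg/s = 46.9565 s

value=46.96 s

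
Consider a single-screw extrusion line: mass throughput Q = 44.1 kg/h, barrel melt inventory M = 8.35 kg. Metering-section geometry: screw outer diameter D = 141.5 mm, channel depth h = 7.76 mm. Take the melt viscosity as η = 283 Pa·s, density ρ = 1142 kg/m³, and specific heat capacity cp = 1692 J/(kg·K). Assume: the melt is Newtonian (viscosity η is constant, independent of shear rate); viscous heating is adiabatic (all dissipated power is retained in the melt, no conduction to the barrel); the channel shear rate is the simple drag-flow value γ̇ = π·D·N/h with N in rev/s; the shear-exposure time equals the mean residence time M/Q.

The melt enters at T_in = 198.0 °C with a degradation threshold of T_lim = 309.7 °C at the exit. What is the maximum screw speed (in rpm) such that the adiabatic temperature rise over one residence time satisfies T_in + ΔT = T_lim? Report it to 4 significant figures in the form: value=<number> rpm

Convert throughput: Q = 44.1 kg/h = 44.1/3600 = 0.01225 kg/s
Mean residence time: t_res = M/Q_s = 8.35 kg / 0.01225 kg/s = 681.633 s
D = 141.5 mm = 0.1415 m;  h = 7.76 mm = 0.00776 m
ΔT_a = T_lim − T_in = 309.7 °C − 198.0 °C = 111.7 K
γ̇_max² = ΔT_a·ρ·cp/(η·t_res) = 111.7·1142·1692/(283·681.633) = 1118.88 s⁻²
γ̇_max = sqrt(1118.88) = 33.4496 s⁻¹
N_max = γ̇_max·h / (π·D) = 33.4496 · 0.00776 / (π · 0.1415) = 0.583911 rev/s = 35.0347 rpm

value=35.03 rpm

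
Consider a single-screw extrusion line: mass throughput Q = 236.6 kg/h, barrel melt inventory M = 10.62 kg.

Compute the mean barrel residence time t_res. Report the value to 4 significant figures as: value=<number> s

Convert throughput: Q = 236.6 kg/h = 236.6/3600 = 0.0657222 kg/s
t_res = M / Q_s = 10.62 / 0.0657222 = 161.589 s

value=161.6 s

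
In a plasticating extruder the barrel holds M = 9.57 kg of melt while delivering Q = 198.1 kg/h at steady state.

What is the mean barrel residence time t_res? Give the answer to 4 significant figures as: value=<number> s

value=173.9 s

Q_s = Q / 3600 = 198.1 / 3600 = 0.0550278 kg/s
t_res = M / Q_s = 9.57 / 0.0550278 = 173.912 s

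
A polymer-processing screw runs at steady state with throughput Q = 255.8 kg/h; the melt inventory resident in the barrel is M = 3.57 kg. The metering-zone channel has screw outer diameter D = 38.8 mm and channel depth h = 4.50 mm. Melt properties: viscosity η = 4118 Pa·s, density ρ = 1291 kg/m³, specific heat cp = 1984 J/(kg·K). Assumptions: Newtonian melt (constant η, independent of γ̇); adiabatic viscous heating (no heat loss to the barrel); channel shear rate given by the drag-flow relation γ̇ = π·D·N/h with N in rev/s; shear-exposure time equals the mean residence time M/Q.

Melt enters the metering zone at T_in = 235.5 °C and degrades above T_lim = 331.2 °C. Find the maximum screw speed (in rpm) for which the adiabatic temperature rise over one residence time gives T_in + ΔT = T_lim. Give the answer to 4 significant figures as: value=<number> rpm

value=76.24 rpm

Q_s = Q / 3600 = 255.8 / 3600 = 0.0710556 kg/s
t_res = M / Q_s = 3.57 ÷ 0.0710556 = 50.2424 s
Geometry in SI: D = 38.8 mm → 0.0388 m, h = 4.50 mm → 0.0045 m
Allowable rise: ΔT_a = T_lim − T_in = 331.2 − 235.5 = 95.7 K
γ̇_max² = ΔT_a·ρ·cp/(η·t_res) = 95.7·1291·1984/(4118·50.2424) = 1184.74 s⁻²
γ̇_max = sqrt(1184.74) = 34.4201 s⁻¹
N_max = γ̇_max h / (πD) = 34.4201·0.0045/(π·0.0388) = 1.2707 rev/s → ×60 = 76.2419 rpm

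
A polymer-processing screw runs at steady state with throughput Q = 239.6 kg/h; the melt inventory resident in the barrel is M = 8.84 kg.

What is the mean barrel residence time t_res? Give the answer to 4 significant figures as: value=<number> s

value=132.8 s

Q_s = Q / 3600 = 239.6 / 3600 = 0.0665556 kg/s
t_res = M / Q_s = 8.84 / 0.0665556 = 132.821 s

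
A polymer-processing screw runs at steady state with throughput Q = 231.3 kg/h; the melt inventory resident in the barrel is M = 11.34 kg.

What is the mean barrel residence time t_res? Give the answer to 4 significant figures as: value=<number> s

value=176.5 s

Convert throughput: Q = 231.3 kg/h = 231.3/3600 = 0.06425 kg/s
Mean residence time: t_res = M/Q_s = 11.34 kg / 0.06425 kg/s = 176.498 s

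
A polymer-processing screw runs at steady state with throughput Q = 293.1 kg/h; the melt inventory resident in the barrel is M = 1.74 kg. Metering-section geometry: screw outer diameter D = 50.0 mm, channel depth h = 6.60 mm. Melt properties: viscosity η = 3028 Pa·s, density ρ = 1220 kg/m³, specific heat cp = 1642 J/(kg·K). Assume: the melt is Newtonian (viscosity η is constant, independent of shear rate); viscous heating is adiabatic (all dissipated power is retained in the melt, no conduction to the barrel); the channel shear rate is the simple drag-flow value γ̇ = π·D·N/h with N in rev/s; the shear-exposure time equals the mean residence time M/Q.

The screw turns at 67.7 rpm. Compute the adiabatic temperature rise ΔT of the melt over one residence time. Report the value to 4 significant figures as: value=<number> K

value=23.30 K

Throughput in SI: Q_s = 293.1 kg/h ÷ 3600 s/h = 0.0814167 kg/s
Mean residence time: t_res = M/Q_s = 1.74 kg / 0.0814167 kg/s = 21.3715 s
D = 50.0 mm = 0.05 m;  h = 6.60 mm = 0.0066 m;  N = 67.7 rpm / 60 = 1.12833 rev/s
γ̇ = π D N / h = (π)(0.05)(1.12833) / 0.0066 = 26.8543 s⁻¹
ΔT = η·γ̇²·t_res/(ρ·cp) = [3028 × 26.8543² × 21.3715] / [1220 × 1642] = 23.2962 K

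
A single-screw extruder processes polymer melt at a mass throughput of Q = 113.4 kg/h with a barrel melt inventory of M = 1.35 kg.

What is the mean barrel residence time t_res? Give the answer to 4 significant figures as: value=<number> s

Throughput in SI: Q_s = 113.4 kg/h ÷ 3600 s/h = 0.0315 kg/s
t_res = M / Q_s = 1.35 ÷ 0.0315 = 42.8571 s

value=42.86 s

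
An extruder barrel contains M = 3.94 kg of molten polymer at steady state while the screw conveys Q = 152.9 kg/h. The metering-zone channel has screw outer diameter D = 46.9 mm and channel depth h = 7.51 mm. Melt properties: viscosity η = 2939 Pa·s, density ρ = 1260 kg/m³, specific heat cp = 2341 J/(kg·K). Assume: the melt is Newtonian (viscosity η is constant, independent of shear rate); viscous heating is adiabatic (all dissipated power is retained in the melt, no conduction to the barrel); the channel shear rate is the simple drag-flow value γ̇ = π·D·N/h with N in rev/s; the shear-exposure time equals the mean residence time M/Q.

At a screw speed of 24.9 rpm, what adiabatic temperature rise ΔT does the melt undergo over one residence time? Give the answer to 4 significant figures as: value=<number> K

value=6.127 K

Q_s = Q / 3600 = 152.9 / 3600 = 0.0424722 kg/s
Mean residence time: t_res = M/Q_s = 3.94 kg / 0.0424722 kg/s = 92.7665 s
D = 46.9 mm = 0.0469 m;  h = 7.51 mm = 0.00751 m;  N = 24.9 rpm / 60 = 0.415 rev/s
γ̇ = π·D·N / h = π · 0.0469 · 0.415 / 0.00751 = 8.142 s⁻¹
ΔT = η·γ̇²·t_res/(ρ·cp) = [2939 × 8.142² × 92.7665] / [1260 × 2341] = 6.12746 K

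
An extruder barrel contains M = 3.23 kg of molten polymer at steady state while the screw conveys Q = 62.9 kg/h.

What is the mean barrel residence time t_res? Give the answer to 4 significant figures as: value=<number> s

Throughput in SI: Q_s = 62.9 kg/h ÷ 3600 s/h = 0.0174722 kg/s
t_res = M / Q_s = 3.23 ÷ 0.0174722 = 184.865 s

value=184.9 s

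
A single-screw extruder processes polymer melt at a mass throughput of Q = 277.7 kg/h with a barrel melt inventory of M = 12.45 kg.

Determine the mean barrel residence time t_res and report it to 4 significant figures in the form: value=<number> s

Convert throughput: Q = 277.7 kg/h = 277.7/3600 = 0.0771389 kg/s
Mean residence time: t_res = M/Q_s = 12.45 kg / 0.0771389 kg/s = 161.397 s

value=161.4 s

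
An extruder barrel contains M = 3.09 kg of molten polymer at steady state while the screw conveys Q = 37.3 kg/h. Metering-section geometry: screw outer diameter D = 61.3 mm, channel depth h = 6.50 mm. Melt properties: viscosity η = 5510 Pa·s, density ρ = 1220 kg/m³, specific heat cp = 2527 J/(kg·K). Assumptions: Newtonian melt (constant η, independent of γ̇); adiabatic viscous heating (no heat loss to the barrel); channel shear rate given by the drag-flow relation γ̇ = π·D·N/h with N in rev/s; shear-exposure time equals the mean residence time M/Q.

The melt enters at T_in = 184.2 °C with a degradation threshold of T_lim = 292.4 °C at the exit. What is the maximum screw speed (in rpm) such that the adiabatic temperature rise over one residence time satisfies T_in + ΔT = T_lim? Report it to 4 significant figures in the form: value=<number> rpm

value=28.85 rpm

Convert throughput: Q = 37.3 kg/h = 37.3/3600 = 0.0103611 kg/s
t_res = M / Q_s = 3.09 ÷ 0.0103611 = 298.231 s
D = 61.3 mm = 0.0613 m;  h = 6.50 mm = 0.0065 m
Allowable rise: ΔT_a = T_lim − T_in = 292.4 − 184.2 = 108.2 K
γ̇_max² = ΔT_a·ρ·cp / (η·t_res) = [108.2 × 1220 × 2527] / [5510 × 298.231] = 202.997 s⁻²
Take the square root: γ̇_max = √(202.997) = 14.2477 s⁻¹
N_max = γ̇_max h / (πD) = 14.2477·0.0065/(π·0.0613) = 0.480892 rev/s → ×60 = 28.8535 rpm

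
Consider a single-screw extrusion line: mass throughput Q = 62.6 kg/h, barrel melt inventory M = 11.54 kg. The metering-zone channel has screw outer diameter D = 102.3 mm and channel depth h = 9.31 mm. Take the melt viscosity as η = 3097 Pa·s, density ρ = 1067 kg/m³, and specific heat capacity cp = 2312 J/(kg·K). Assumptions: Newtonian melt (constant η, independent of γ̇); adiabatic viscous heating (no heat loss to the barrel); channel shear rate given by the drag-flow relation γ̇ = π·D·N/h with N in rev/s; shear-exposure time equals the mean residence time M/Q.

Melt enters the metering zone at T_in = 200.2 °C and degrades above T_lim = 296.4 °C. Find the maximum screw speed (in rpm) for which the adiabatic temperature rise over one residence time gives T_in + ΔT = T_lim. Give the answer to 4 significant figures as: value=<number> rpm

value=18.68 rpm

Q_s = Q / 3600 = 62.6 / 3600 = 0.0173889 kg/s
Mean residence time: t_res = M/Q_s = 11.54 kg / 0.0173889 kg/s = 663.642 s
Convert to metres: D = 0.1023 m, h = 0.00931 m
ΔT_a = T_lim − T_in = 296.4 − 200.2 = 96.2 K
Invert ΔT = ηγ̇²t_res/(ρcp) for γ̇: γ̇_max² = ΔT_a ρ cp / (η t_res) = 96.2·1067·2312 / (3097·663.642) = 115.465 s⁻²
γ̇_max = √115.465 = 10.7455 s⁻¹
Solve γ̇ = πDN/h for N: N_max = γ̇_max·h/(π·D) = 10.7455 × 0.00931 / (π × 0.1023) = 0.311279 rev/s = 18.6768 rpm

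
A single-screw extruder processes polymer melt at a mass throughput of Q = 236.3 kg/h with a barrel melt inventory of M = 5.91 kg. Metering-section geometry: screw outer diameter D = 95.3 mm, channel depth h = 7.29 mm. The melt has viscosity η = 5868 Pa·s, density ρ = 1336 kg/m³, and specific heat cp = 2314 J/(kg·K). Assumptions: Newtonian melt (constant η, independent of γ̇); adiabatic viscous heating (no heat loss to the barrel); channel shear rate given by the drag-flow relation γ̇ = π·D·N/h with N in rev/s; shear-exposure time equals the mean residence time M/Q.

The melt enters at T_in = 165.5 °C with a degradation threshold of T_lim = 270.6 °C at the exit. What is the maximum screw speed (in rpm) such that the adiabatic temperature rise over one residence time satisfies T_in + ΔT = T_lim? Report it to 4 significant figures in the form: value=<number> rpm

value=36.23 rpm

Convert throughput: Q = 236.3 kg/h = 236.3/3600 = 0.0656389 kg/s
t_res = M / Q_s = 5.91 / 0.0656389 = 90.0381 s
Convert to metres: D = 0.0953 m, h = 0.00729 m
Allowable rise: ΔT_a = T_lim − T_in = 270.6 − 165.5 = 105.1 K
Invert ΔT = ηγ̇²t_res/(ρcp) for γ̇: γ̇_max² = ΔT_a ρ cp / (η t_res) = 105.1·1336·2314 / (5868·90.0381) = 614.973 s⁻²
Take the square root: γ̇_max = √(614.973) = 24.7987 s⁻¹
N_max = γ̇_max·h / (π·D) = 24.7987 · 0.00729 / (π · 0.0953) = 0.603827 rev/s = 36.2296 rpm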